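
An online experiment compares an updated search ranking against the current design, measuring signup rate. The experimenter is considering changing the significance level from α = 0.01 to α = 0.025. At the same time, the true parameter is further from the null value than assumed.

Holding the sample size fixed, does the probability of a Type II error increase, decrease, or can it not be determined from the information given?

It decreases.

With a larger α the critical value moves toward the center, so more of the Ha sampling distribution lies in the rejection region. A larger true effect moves the Ha sampling distribution further from the H₀ critical value, making rejection more likely when Ha is true. Both changes push β in the same direction.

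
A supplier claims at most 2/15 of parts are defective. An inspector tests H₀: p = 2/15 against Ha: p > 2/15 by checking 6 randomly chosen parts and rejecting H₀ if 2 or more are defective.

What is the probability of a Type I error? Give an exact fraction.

Under H₀, Y ~ Binomial(6, 2/15); the Type I error rate is P(Y ≥ 2).
α = 1 − P(Y ≤ 1) = 1 − 371293/455625 = 84332/455625.

84332/455625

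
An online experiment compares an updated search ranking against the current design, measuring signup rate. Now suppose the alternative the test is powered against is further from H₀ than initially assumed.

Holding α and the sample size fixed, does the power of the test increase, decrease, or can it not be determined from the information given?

A larger true effect moves the Ha sampling distribution further from the H₀ critical value, making rejection more likely when Ha is true.
Since power = 1 − β and β decreases, power increases.

It increases.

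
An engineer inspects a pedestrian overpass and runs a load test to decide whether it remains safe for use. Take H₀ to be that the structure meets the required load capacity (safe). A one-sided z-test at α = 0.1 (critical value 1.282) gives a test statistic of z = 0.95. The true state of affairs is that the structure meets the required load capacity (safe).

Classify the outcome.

Since z = 0.95 ≤ z* = 1.282, H₀ is not rejected.
H₀ is true (actually the structure meets the required load capacity (safe)).
The decision matches the true state — no error.

No error — this is a correct decision.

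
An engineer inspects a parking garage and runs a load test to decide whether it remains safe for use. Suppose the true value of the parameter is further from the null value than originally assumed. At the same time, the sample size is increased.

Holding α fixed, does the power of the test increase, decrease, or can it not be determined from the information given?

The further the true parameter sits from the null value, the more of the Ha sampling distribution falls in the rejection region. A larger sample reduces the standard error, pulling the sampling distribution under Ha further from the non-rejection region. Both changes push β in the same direction.
Since power = 1 − β and β decreases, power increases.

It increases.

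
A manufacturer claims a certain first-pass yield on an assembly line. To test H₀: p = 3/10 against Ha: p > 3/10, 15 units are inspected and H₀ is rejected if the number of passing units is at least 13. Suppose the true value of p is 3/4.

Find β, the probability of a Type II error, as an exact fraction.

Under the alternative p = 3/4, K ~ Binomial(15, 3/4); β is the probability the test does not reject, P(K < 13).
Summing C(15,j)·(3/4)^j·(1/4)^{15-j} for j = 0..12 gives 820244467/1073741824.

820244467/1073741824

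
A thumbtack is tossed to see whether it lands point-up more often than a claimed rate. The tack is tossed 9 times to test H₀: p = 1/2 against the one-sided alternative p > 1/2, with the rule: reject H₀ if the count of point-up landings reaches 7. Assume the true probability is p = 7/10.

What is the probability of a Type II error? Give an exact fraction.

268584417/500000000

Under the alternative p = 7/10, S ~ Binomial(9, 7/10); β is the probability the test does not reject, P(S < 7).
Summing C(9,j)·(7/10)^j·(3/10)^{9-j} for j = 0..6 gives 268584417/500000000.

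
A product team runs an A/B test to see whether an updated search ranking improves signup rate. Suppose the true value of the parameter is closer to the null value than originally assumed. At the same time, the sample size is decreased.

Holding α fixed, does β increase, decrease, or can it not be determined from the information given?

When the true parameter is near the null value, the test has a harder time distinguishing Ha from H₀. Reducing n widens both sampling distributions, so the test has less ability to distinguish Ha from H₀. Both changes push β in the same direction.

It increases.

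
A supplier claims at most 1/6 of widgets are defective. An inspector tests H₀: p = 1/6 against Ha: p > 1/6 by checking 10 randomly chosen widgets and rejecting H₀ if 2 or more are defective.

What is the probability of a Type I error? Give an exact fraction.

10389767/20155392

Under H₀, K ~ Binomial(10, 1/6); the Type I error rate is P(K ≥ 2).
Via the complement, α = 1 − Σ_{j=0}^{1} C(10,j)(1/6)^j(5/6)^{10-j} = 10389767/20155392.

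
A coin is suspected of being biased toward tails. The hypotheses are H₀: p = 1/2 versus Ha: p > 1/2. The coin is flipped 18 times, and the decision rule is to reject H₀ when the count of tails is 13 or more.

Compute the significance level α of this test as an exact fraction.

α = P(reject H₀ | H₀ true) = P(Y ≥ 13 | p = 1/2), with Y ~ Binomial(18, 1/2).
Summing the upper tail: (8568 + 3060 + 816 + 153 + 18 + 1) / 2^18 = 12616/262144 = 1577/32768.

1577/32768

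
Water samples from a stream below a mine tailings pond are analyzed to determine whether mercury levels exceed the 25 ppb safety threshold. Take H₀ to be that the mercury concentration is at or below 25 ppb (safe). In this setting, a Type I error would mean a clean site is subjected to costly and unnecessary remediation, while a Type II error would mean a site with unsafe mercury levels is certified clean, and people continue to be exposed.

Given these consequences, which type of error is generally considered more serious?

The Type II consequence (a site with unsafe mercury levels is certified clean, and people continue to be exposed) is more severe than the Type I consequence (a clean site is subjected to costly and unnecessary remediation).

Type II error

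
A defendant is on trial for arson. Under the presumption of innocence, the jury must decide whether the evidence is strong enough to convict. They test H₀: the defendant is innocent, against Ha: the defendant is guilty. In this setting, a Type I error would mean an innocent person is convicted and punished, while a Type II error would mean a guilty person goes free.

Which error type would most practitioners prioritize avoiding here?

Type I error

The Type I consequence (an innocent person is convicted and punished) is more severe than the Type II consequence (a guilty person goes free).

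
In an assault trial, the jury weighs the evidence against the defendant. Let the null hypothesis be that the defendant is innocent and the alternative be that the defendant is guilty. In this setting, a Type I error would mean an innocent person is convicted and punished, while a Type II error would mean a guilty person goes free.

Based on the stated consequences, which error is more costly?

The Type I consequence (an innocent person is convicted and punished) is more severe than the Type II consequence (a guilty person goes free).

Type I error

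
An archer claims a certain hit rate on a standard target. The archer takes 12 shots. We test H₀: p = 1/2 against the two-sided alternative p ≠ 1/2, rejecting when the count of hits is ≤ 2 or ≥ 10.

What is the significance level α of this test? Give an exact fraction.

79/2048

Under H₀, K ~ Binomial(12, 1/2); α is the probability of landing in either tail, P(K ≤ 2) + P(K ≥ 10).
Each tail has probability (1 + 12 + 66)/4096; doubling gives α = 158/4096 = 79/2048.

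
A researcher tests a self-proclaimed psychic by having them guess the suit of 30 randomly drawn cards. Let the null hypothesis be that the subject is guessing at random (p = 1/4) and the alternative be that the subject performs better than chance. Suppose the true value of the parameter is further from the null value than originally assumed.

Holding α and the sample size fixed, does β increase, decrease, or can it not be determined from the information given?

A larger true effect moves the Ha sampling distribution further from the H₀ critical value, making rejection more likely when Ha is true.

It decreases.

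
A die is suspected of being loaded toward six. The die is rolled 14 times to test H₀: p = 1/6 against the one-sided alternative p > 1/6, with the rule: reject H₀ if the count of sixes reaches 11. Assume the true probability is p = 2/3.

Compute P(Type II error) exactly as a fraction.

3533689/4782969

Under the alternative p = 2/3, Y ~ Binomial(14, 2/3); β is the probability the test does not reject, P(Y < 11).
Summing C(14,j)·(2/3)^j·(1/3)^{14-j} for j = 0..10 gives 3533689/4782969.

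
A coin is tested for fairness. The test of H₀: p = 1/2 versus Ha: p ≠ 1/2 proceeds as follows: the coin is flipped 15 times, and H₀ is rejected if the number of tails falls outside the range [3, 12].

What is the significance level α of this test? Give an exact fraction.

121/16384

Under H₀, X ~ Binomial(15, 1/2); α is the probability of landing in either tail, P(X ≤ 2) + P(X ≥ 13).
The two tails are symmetric, so α = 2·(1 + 15 + 105)/2^15 = 242/32768 = 121/16384.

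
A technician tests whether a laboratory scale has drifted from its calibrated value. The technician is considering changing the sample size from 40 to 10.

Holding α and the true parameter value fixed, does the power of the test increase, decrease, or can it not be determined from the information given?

It decreases.

Reducing n widens both sampling distributions, so the test has less ability to distinguish Ha from H₀.
Since power = 1 − β and β increases, power decreases.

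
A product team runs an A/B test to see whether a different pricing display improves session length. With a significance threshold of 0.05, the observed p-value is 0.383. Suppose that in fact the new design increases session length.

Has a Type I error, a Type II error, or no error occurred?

The conventional null hypothesis is that the new design has no effect on session length.
Since p = 0.383 ≥ α = 0.05, H₀ is not rejected.
H₀ is false (actually the new design increases session length).
Failing to reject a false H₀ is a Type II error.

Type II error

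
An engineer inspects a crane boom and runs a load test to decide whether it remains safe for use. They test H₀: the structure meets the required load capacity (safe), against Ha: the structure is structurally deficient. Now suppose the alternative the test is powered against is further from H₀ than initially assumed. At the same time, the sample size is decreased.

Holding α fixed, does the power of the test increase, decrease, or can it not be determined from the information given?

Cannot be determined from the information given.

The first change alone would make β decrease; the second alone would make β increase. Which effect dominates depends on the magnitudes, which are not given.
Since power = 1 − β, the effect on power is likewise indeterminate.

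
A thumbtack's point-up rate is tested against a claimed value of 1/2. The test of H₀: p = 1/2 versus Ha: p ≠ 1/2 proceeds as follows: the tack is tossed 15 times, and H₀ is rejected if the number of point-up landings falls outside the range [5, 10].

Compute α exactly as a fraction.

α = P(Y ≤ 4 or Y ≥ 11 | p = 1/2), Y ~ Binomial(15, 1/2).
The two tails are symmetric, so α = 2·(1 + 15 + 105 + 455 + 1365)/2^15 = 3882/32768 = 1941/16384.

1941/16384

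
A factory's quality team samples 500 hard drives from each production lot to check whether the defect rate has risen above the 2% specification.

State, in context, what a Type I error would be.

With the conventional null hypothesis that the lot's defect rate is 2% (within specification):
A Type I error is rejecting H₀ when H₀ is true.
Here that means rejecting the lot and scrapping or reworking it when actually the lot's defect rate is 2% (within specification).

A Type I error would mean concluding that the lot's defect rate exceeds 2% when in fact the lot's defect rate is 2% (within specification).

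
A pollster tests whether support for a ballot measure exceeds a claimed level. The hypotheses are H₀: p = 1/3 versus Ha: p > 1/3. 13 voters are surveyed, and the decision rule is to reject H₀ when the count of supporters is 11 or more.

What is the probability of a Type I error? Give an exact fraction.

113/531441

α = P(reject H₀ | H₀ true) = P(X ≥ 11 | p = 1/3), with X ~ Binomial(13, 1/3).
P(X ≥ 11) = Σ_{j=11}^{13} C(13,j)·(1/3)^j·(2/3)^{13-j} = 113/531441.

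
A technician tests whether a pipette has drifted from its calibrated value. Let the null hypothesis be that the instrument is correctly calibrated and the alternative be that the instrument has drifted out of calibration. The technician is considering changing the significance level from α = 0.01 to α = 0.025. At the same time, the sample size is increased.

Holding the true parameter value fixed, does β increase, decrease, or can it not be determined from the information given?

With a larger α the critical value moves toward the center, so more of the Ha sampling distribution lies in the rejection region. A larger sample reduces the standard error, pulling the sampling distribution under Ha further from the non-rejection region. Both changes push β in the same direction.

It decreases.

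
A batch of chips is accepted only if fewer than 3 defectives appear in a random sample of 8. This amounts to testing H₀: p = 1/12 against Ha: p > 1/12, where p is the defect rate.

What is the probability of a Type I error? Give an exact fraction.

The significance level is the probability, assuming p = 1/12, of seeing 3 or more defectives in 8 draws.
Computing the lower-tail complement: 1 − 139953319/143327232 = 3373913/143327232.

3373913/143327232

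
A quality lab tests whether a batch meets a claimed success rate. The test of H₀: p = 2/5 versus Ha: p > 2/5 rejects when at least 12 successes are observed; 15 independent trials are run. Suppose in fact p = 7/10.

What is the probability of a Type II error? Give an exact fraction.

β = P(fail to reject H₀ | Ha true) = P(Y ≤ 11 | p = 7/10), Y ~ Binomial(15, 7/10).
Equivalently, β = 1 − P(Y ≥ 12) = 87891509014119/125000000000000.

87891509014119/125000000000000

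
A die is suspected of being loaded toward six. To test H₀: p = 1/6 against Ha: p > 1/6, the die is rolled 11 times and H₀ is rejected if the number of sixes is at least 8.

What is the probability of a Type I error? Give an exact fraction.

919/15116544

α = P(reject H₀ | H₀ true) = P(S ≥ 8 | p = 1/6), with S ~ Binomial(11, 1/6).
P(S ≥ 8) = Σ_{j=8}^{11} C(11,j)·(1/6)^j·(5/6)^{11-j} = 919/15116544.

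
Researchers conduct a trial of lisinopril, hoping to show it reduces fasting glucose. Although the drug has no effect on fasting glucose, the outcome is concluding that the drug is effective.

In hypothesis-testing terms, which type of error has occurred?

Type I error

The null hypothesis here is that the drug has no effect on fasting glucose.
'Concluding that the drug is effective' corresponds to rejecting H₀.
H₀ was rejected but H₀ is true — a Type I error (false positive).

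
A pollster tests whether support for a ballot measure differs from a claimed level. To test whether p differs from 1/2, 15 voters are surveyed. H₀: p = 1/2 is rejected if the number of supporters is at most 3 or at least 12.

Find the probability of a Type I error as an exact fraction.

α = P(X ≤ 3 or X ≥ 12 | p = 1/2), X ~ Binomial(15, 1/2).
The two tails are symmetric, so α = 2·(1 + 15 + 105 + 455)/2^15 = 1152/32768 = 9/256.

9/256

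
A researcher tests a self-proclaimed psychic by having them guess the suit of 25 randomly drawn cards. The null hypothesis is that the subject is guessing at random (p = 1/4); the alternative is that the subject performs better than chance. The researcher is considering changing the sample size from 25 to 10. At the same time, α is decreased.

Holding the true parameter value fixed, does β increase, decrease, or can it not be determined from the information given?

With less data the test statistic is noisier; under Ha, more outcomes land inside the acceptance region. Tightening α shrinks the rejection region. When Ha holds, fewer sample outcomes clear the stricter threshold, so more fall in the acceptance region. Both changes push β in the same direction.

It increases.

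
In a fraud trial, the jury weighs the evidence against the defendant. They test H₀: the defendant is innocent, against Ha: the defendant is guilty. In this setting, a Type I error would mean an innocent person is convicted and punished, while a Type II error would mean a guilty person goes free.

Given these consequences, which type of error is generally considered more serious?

Type I error

The Type I consequence (an innocent person is convicted and punished) is more severe than the Type II consequence (a guilty person goes free).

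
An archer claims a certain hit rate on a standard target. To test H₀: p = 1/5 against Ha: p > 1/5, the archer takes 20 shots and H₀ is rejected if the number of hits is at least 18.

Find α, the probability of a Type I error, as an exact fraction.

α = P(reject H₀ | H₀ true) = P(S ≥ 18 | p = 1/5), with S ~ Binomial(20, 1/5).
P(S ≥ 18) = Σ_{j=18}^{20} C(20,j)·(1/5)^j·(4/5)^{20-j} = 3121/95367431640625.

3121/95367431640625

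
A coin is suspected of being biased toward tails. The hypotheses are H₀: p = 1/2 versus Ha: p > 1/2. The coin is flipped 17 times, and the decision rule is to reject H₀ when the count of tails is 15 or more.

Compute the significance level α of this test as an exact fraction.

77/65536

Under H₀, X ~ Binomial(17, 1/2), and α = P(X ≥ 15).
P(X ≥ 15) = [C(17,15) + C(17,16) + C(17,17)] / 2^17 = (136 + 17 + 1) / 131072 = 154/131072 = 77/65536.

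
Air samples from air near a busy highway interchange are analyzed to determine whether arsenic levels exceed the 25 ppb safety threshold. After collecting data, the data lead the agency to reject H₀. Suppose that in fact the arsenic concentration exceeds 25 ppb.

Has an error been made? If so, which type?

No error (correct decision).

The conventional null hypothesis here is that the arsenic concentration is at or below 25 ppb (safe).
The test rejected a false H₀ — the decision matches the true state.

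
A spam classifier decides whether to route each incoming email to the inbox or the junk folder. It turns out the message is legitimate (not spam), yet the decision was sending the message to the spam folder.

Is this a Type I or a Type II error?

Type I error

The null hypothesis here is that the message is legitimate (not spam).
'Sending the message to the spam folder' corresponds to rejecting H₀.
H₀ was rejected but H₀ is true — a Type I error (false positive).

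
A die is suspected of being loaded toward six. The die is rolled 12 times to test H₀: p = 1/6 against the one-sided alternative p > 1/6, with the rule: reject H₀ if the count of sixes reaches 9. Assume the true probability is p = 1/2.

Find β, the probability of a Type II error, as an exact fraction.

3797/4096

β = P(fail to reject H₀ | Ha true) = P(X ≤ 8 | p = 1/2), X ~ Binomial(12, 1/2).
Adding the binomial probabilities P(X=0)+…+P(X=8) at p = 1/2 gives 3797/4096.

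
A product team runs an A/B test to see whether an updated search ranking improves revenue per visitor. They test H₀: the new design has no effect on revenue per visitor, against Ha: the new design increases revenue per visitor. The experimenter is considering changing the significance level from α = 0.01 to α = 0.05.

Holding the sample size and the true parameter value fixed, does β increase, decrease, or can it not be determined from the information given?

Relaxing α lowers the evidence threshold; under Ha, outcomes that previously fell short now trigger rejection.

It decreases.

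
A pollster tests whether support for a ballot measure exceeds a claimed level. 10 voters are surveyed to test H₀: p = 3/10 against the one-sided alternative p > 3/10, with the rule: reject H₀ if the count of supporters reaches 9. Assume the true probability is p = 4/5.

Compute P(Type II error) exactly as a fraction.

6095609/9765625

β = P(fail to reject H₀ | Ha true) = P(K ≤ 8 | p = 4/5), K ~ Binomial(10, 4/5).
Adding the binomial probabilities P(K=0)+…+P(K=8) at p = 4/5 gives 6095609/9765625.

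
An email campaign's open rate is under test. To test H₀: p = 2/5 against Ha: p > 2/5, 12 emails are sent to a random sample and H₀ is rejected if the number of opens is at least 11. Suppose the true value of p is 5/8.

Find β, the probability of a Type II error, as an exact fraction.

β = P(fail to reject H₀ | Ha true) = P(Y ≤ 10 | p = 5/8), Y ~ Binomial(12, 5/8).
Equivalently, β = 1 − P(Y ≥ 11) = 66717523611/68719476736.

66717523611/68719476736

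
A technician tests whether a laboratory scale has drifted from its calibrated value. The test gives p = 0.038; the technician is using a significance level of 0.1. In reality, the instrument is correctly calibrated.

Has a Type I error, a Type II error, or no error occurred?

The conventional null hypothesis is that the instrument is correctly calibrated.
Since p = 0.038 < α = 0.1, H₀ is rejected.
H₀ is true (actually the instrument is correctly calibrated).
Rejecting a true H₀ is a Type I error.

Type I error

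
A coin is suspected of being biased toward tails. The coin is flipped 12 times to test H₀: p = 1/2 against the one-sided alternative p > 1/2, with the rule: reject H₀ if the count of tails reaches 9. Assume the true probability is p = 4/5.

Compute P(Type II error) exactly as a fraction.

Under the alternative p = 4/5, X ~ Binomial(12, 4/5); β is the probability the test does not reject, P(X < 9).
Summing C(12,j)·(4/5)^j·(1/5)^{12-j} for j = 0..8 gives 10030813/48828125.

10030813/48828125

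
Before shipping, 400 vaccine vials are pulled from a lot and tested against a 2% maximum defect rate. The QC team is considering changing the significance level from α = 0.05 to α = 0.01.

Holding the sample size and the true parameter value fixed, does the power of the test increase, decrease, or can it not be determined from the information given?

Tightening α shrinks the rejection region. When Ha holds, fewer sample outcomes clear the stricter threshold, so more fall in the acceptance region.
Since power = 1 − β and β increases, power decreases.

It decreases.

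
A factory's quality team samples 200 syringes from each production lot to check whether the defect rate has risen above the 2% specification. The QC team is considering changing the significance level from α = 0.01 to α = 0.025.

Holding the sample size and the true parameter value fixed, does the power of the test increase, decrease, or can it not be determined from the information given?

It increases.

With a larger α the critical value moves toward the center, so more of the Ha sampling distribution lies in the rejection region.
Since power = 1 − β and β decreases, power increases.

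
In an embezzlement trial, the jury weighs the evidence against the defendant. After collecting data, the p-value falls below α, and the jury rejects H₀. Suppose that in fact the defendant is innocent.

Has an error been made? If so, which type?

Type I error

The conventional null hypothesis here is that the defendant is innocent.
H₀ was rejected, but H₀ is actually true.
Rejecting a true null hypothesis is a Type I error (false positive).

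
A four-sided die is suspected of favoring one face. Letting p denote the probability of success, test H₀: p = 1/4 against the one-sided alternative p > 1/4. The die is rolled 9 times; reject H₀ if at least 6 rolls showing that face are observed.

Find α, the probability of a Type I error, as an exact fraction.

655/65536

α = P(reject H₀ | H₀ true) = P(Y ≥ 6 | p = 1/4), with Y ~ Binomial(9, 1/4).
P(Y ≥ 6) = Σ_{j=6}^{9} C(9,j)·(1/4)^j·(3/4)^{9-j} = 655/65536.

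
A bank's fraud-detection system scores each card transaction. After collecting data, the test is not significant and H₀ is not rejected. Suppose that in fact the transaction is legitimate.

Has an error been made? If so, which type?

The conventional null hypothesis here is that the transaction is legitimate.
The test retained a true H₀ — the decision matches the true state.

No error (correct decision).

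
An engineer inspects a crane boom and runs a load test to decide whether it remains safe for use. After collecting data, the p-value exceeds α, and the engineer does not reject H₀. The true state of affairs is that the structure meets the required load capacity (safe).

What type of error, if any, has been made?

The conventional null hypothesis here is that the structure meets the required load capacity (safe).
The test retained a true H₀ — the decision matches the true state.

No error (correct decision).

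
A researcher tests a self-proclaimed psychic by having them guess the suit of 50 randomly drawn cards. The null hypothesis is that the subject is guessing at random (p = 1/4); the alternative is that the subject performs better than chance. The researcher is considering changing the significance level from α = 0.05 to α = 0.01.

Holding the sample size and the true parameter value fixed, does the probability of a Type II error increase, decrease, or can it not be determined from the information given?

It increases.

A smaller α moves the rejection region further into the tail. With the alternative true, more outcomes now fall outside the rejection region, so failing to reject becomes more likely.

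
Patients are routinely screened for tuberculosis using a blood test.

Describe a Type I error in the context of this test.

With the conventional null hypothesis that the patient does not have tuberculosis:
A Type I error is rejecting H₀ when H₀ is true.
Here that means flagging the patient as positive and ordering follow-up testing when actually the patient does not have tuberculosis.

A Type I error would mean concluding that the patient has tuberculosis when in fact the patient does not have tuberculosis.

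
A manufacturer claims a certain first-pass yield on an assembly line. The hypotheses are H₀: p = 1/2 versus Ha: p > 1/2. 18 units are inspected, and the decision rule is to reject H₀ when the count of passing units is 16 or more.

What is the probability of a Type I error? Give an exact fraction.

The Type I error probability is α = P(K ≥ 16) computed under H₀, where K ~ Binomial(18, 1/2).
That's C(18,16) + C(18,17) + C(18,18) over 2^18, i.e. (153 + 18 + 1)/262144 = 172/262144 = 43/65536.

43/65536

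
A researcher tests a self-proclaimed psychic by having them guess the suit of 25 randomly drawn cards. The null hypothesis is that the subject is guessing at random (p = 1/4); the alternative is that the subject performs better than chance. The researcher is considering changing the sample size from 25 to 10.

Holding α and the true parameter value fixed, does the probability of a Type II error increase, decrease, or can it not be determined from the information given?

Reducing n widens both sampling distributions, so the test has less ability to distinguish Ha from H₀.

It increases.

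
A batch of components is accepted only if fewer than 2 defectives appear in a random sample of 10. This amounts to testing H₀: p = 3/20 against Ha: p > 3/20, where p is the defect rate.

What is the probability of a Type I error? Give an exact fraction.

4666369804641/10240000000000

α = P(reject H₀ | H₀ true) = P(X ≥ 2 | p = 3/20), X ~ Binomial(10, 3/20).
Via the complement, α = 1 − Σ_{j=0}^{1} C(10,j)(3/20)^j(17/20)^{10-j} = 4666369804641/10240000000000.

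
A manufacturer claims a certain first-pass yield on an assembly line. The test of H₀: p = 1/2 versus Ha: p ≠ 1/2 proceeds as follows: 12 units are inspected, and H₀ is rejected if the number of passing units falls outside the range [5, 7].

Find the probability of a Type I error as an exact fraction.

α = P(Y ≤ 4 or Y ≥ 8 | p = 1/2), Y ~ Binomial(12, 1/2).
Each tail has probability (1 + 12 + 66 + 220 + 495)/4096; doubling gives α = 1588/4096 = 397/1024.

397/1024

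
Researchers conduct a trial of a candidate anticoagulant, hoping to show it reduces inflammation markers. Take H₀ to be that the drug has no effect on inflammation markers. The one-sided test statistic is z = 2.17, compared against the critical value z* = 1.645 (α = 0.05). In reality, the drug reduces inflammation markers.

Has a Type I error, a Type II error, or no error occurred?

Since z = 2.17 > z* = 1.645, H₀ is rejected.
H₀ is false (actually the drug reduces inflammation markers).
The decision matches the true state — no error.

No error (correct decision).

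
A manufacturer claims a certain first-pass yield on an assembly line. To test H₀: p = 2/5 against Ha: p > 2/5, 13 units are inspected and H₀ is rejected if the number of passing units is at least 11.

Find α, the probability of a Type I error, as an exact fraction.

The Type I error probability is α = P(Y ≥ 11) computed under H₀, where Y ~ Binomial(13, 2/5).
P(Y ≥ 11) = Σ_{j=11}^{13} C(13,j)·(2/5)^j·(3/5)^{13-j} = 1605632/1220703125.

1605632/1220703125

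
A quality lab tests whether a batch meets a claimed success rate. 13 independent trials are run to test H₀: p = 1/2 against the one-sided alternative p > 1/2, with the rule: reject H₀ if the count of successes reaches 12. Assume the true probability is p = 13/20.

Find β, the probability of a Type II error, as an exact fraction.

9937124893407747/10240000000000000

Under the alternative p = 13/20, K ~ Binomial(13, 13/20); β is the probability the test does not reject, P(K < 12).
Equivalently, β = 1 − P(K ≥ 12) = 9937124893407747/10240000000000000.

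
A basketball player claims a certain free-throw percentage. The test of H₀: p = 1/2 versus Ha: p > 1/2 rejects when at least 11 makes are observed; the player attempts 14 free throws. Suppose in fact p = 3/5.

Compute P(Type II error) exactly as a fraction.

5344795024/6103515625

Under the alternative p = 3/5, X ~ Binomial(14, 3/5); β is the probability the test does not reject, P(X < 11).
Summing C(14,j)·(3/5)^j·(2/5)^{14-j} for j = 0..10 gives 5344795024/6103515625.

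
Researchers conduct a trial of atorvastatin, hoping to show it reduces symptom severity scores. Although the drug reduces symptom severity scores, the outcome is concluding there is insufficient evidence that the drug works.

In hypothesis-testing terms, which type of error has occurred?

The null hypothesis here is that the drug has no effect on symptom severity scores.
'Concluding there is insufficient evidence that the drug works' corresponds to failing to reject H₀.
H₀ was not rejected but H₀ is false — a Type II error (false negative).

Type II error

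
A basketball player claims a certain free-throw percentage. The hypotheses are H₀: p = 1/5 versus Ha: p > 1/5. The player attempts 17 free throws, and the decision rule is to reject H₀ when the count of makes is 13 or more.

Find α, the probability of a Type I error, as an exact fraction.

The Type I error probability is α = P(Y ≥ 13) computed under H₀, where Y ~ Binomial(17, 1/5).
Adding the binomial terms for j = 13 through 17 with p = 1/5 yields 131009/152587890625.

131009/152587890625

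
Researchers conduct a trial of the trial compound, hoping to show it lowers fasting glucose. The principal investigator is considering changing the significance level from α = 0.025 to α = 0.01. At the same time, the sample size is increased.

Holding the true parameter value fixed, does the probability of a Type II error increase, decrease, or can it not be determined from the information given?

Cannot be determined from the information given.

The first change alone would make β increase; the second alone would make β decrease. Which effect dominates depends on the magnitudes, which are not given.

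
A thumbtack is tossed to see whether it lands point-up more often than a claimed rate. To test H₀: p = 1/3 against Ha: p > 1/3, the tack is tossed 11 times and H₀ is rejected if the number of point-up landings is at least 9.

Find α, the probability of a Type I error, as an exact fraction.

1/729

Under H₀, X ~ Binomial(11, 1/3), and α = P(X ≥ 9).
Adding the binomial terms for j = 9 through 11 with p = 1/3 yields 1/729.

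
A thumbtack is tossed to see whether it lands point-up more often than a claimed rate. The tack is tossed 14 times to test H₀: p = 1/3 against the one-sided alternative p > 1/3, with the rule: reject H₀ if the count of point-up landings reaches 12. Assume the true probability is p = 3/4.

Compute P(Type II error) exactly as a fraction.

A Type II error is failing to reject when Ha holds: with p = 3/4, β = P(X ≤ 11).
Equivalently, β = 1 − P(X ≥ 12) = 96485417/134217728.

96485417/134217728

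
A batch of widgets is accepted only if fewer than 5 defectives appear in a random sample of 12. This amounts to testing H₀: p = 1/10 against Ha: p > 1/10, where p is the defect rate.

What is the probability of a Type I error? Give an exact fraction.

432934327/100000000000

α = P(reject H₀ | H₀ true) = P(S ≥ 5 | p = 1/10), S ~ Binomial(12, 1/10).
α = 1 − P(S ≤ 4) = 1 − 99567065673/100000000000 = 432934327/100000000000.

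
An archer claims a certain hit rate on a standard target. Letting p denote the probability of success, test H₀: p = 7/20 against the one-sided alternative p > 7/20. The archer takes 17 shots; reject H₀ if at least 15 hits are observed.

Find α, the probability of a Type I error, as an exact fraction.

5834753095719947/655360000000000000000

The Type I error probability is α = P(K ≥ 15) computed under H₀, where K ~ Binomial(17, 7/20).
P(K ≥ 15) = Σ_{j=15}^{17} C(17,j)·(7/20)^j·(13/20)^{17-j} = 5834753095719947/655360000000000000000.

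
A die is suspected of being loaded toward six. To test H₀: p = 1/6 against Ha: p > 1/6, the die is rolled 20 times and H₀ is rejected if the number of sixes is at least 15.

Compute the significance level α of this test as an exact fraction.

The Type I error probability is α = P(K ≥ 15) computed under H₀, where K ~ Binomial(20, 1/6).
Adding the binomial terms for j = 15 through 20 with p = 1/6 yields 1434041/101559956668416.

1434041/101559956668416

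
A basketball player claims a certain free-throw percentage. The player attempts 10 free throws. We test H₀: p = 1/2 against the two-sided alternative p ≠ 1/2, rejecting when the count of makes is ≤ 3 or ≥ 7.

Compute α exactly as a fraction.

Under H₀, S ~ Binomial(10, 1/2); α is the probability of landing in either tail, P(S ≤ 3) + P(S ≥ 7).
By symmetry, α = 2·P(S ≤ 3) = 2·(1 + 10 + 45 + 120)/1024 = 352/1024 = 11/32.

11/32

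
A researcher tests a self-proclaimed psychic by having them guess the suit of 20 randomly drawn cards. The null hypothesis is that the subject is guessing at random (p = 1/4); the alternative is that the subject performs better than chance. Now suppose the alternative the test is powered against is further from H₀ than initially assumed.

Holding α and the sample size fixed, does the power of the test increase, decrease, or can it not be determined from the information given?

It increases.

A bigger departure from H₀ is easier for the test to detect, so it fails to reject less often.
Since power = 1 − β and β decreases, power increases.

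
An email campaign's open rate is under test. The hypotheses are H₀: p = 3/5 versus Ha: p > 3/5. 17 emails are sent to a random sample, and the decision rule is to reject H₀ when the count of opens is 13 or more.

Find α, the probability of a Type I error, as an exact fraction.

19225941057/152587890625

The Type I error probability is α = P(Y ≥ 13) computed under H₀, where Y ~ Binomial(17, 3/5).
P(Y ≥ 13) = Σ_{j=13}^{17} C(17,j)·(3/5)^j·(2/5)^{17-j} = 19225941057/152587890625.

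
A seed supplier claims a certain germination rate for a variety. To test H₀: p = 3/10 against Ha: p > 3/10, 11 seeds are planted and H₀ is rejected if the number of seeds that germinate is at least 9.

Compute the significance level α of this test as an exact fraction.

11553921/20000000000

The Type I error probability is α = P(X ≥ 9) computed under H₀, where X ~ Binomial(11, 3/10).
P(X ≥ 9) = Σ_{j=9}^{11} C(11,j)·(3/10)^j·(7/10)^{11-j} = 11553921/20000000000.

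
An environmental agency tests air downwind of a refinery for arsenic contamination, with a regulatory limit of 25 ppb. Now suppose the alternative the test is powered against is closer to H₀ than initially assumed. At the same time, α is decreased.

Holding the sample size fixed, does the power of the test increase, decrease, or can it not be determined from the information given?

A smaller true effect puts the Ha sampling distribution closer to H₀, so more of it falls in the non-rejection region. Tightening α shrinks the rejection region. When Ha holds, fewer sample outcomes clear the stricter threshold, so more fall in the acceptance region. Both changes push β in the same direction.
Since power = 1 − β and β increases, power decreases.

It decreases.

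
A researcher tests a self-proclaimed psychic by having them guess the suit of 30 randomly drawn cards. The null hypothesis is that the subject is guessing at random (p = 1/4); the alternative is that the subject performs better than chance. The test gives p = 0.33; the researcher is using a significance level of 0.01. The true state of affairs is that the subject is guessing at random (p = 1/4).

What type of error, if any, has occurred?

No error — this is a correct decision.

Since p = 0.33 ≥ α = 0.01, H₀ is not rejected.
H₀ is true (actually the subject is guessing at random (p = 1/4)).
The decision matches the true state — no error.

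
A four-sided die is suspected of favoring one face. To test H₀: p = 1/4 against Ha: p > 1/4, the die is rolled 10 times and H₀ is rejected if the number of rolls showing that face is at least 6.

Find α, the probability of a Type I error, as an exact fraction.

10343/524288

Under H₀, X ~ Binomial(10, 1/4), and α = P(X ≥ 6).
P(X ≥ 6) = Σ_{j=6}^{10} C(10,j)·(1/4)^j·(3/4)^{10-j} = 10343/524288.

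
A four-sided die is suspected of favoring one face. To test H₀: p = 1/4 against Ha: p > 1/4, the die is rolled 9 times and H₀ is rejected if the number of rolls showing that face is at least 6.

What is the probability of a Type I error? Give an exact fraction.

The Type I error probability is α = P(Y ≥ 6) computed under H₀, where Y ~ Binomial(9, 1/4).
Adding the binomial terms for j = 6 through 9 with p = 1/4 yields 655/65536.

655/65536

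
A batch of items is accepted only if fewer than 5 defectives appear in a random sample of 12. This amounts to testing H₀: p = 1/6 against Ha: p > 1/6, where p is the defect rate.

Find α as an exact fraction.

13187681/362797056

The significance level is the probability, assuming p = 1/6, of seeing 5 or more defectives in 12 draws.
Computing the lower-tail complement: 1 − 349609375/362797056 = 13187681/362797056.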